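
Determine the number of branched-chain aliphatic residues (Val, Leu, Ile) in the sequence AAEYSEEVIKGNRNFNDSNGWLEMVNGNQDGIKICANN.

6

Matching residues: V8, I9, L22, V25, I32, I34.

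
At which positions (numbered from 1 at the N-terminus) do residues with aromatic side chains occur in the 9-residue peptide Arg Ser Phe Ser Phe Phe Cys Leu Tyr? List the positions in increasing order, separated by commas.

3, 5, 6, 9

F, W, and Y each carry an aromatic ring on the side chain.
Matching residues: Phe3, Phe5, Phe6, Tyr9.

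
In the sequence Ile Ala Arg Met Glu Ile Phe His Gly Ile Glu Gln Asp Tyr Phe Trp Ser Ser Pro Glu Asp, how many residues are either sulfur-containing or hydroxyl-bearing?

Sulfur-containing: C, M. Hydroxyl-bearing: S, T, Y.
Sulfur-containing residues here: Met4 (1).
Hydroxyl-bearing residues here: Tyr14, Ser17, Ser18 (3).
The two groups share no amino acid, so total = 1 + 3 = 4.

4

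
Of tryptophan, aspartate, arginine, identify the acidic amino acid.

aspartate

The acidic residues are Asp (D) and Glu (E), whose side chains end in a carboxylate group.
Of the listed options, only aspartate belongs to this group.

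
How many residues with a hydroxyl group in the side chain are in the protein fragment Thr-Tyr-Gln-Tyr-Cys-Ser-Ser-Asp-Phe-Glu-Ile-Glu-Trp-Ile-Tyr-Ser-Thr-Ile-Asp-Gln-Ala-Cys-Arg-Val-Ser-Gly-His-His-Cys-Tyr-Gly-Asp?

The –OH-bearing residues are Ser, Thr (aliphatic alcohols), and Tyr (phenol).
Matching residues: Thr1, Tyr2, Tyr4, Ser6, Ser7, Tyr15, Ser16, Thr17, Ser25, Tyr30.

10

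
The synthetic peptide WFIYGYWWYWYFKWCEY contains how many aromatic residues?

12

F, W, and Y each carry an aromatic ring on the side chain.
Matching residues: W1, F2, Y4, Y6, W7, W8, Y9, W10, Y11, F12, W14, Y17.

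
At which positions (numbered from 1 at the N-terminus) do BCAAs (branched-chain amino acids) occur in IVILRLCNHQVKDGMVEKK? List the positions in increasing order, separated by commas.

1, 2, 3, 4, 6, 11, 16

V, L, and I make up the branched-chain aliphatic group.
Matching residues: I1, V2, I3, L4, L6, V11, V16.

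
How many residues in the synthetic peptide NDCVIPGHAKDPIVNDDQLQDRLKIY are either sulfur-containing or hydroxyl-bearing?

Sulfur-containing: C, M. Hydroxyl-bearing: S, T, Y.
Sulfur-containing residues here: C3 (1).
Hydroxyl-bearing residues here: Y26 (1).
The two groups share no amino acid, so total = 1 + 1 = 2.

2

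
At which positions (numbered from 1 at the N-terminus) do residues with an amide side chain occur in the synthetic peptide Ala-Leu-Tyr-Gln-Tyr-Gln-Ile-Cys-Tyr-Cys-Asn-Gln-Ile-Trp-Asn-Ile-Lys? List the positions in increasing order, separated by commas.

Only N (asparagine) and Q (glutamine) carry a side-chain carboxamide.
Matching residues: Gln4, Gln6, Asn11, Gln12, Asn15.

4, 6, 11, 12, 15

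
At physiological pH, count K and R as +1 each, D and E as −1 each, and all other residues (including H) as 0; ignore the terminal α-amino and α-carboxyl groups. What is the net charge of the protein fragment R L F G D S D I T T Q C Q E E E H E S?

Positive (K, R): R1 → +1.
Negative (D, E): D5, D7, E14, E15, E16, E18 → −6.
Net charge = (+1) + (−6) = −5.

-5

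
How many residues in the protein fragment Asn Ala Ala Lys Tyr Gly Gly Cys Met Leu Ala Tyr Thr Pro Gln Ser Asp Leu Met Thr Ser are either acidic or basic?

2

Acidic: D, E. Basic: H, K, R.
Acidic residues here: Asp17 (1).
Basic residues here: Lys4 (1).
The two groups share no amino acid, so total = 1 + 1 = 2.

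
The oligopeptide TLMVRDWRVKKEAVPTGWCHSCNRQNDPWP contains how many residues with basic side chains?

Lysine (K), arginine (R), and histidine (H) have basic, nitrogen-containing side chains.
Matching residues: R5, R8, K10, K11, H20, R24.

6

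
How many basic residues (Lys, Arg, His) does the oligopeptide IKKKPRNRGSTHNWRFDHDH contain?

Matching residues: K2, K3, K4, R6, R8, H12, R15, H18, H20.

9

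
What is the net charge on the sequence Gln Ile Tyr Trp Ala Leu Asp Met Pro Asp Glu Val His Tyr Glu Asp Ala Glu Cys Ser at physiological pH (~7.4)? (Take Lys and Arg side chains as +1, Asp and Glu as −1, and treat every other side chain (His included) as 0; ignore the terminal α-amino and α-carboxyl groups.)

Positive (K, R): none → +0.
Negative (D, E): Asp7, Asp10, Glu11, Glu15, Asp16, Glu18 → −6.
Net charge = (+0) + (−6) = −6.

-6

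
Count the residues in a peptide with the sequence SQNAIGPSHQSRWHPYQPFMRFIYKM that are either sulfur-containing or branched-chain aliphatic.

Sulfur-containing: C, M. Branched-chain aliphatic: I, L, V.
Sulfur-containing residues here: M20, M26 (2).
Branched-chain aliphatic residues here: I5, I23 (2).
The two groups share no amino acid, so total = 2 + 2 = 4.

4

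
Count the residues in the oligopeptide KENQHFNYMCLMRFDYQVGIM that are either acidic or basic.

5

Acidic: D, E. Basic: H, K, R.
Acidic residues here: E2, D15 (2).
Basic residues here: K1, H5, R13 (3).
The two groups share no amino acid, so total = 2 + 3 = 5.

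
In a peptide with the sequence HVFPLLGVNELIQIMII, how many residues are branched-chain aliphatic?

9

Valine (V), leucine (L), and isoleucine (I) are the branched-chain amino acids.
Matching residues: V2, L5, L6, V8, L11, I12, I14, I16, I17.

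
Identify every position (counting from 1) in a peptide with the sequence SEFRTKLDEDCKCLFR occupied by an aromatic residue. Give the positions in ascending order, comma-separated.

Matching residues: F3, F15.

3, 15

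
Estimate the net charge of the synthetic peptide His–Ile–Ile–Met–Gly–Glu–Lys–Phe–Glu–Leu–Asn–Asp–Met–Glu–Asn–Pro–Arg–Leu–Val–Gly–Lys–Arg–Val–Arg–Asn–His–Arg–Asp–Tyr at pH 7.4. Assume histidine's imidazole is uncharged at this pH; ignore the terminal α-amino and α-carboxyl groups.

+1

Near pH 7.4, K and R contribute +1 each, D and E contribute −1 each, and every other side chain (His included, as stated) is uncharged.
Positive (K, R): Lys7, Arg17, Lys21, Arg22, Arg24, Arg27 → +6.
Negative (D, E): Glu6, Glu9, Asp12, Glu14, Asp28 → −5.
Net charge = (+6) + (−5) = +1.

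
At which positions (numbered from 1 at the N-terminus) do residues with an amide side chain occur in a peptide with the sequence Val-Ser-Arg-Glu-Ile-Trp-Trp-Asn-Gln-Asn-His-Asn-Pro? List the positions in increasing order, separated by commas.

8, 9, 10, 12

Asparagine (N) and glutamine (Q) have uncharged amide side chains.
Matching residues: Asn8, Gln9, Asn10, Asn12.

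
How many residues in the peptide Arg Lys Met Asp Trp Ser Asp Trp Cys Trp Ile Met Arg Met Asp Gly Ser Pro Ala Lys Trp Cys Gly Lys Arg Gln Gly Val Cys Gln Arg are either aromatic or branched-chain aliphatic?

Aromatic: F, W, Y. Branched-chain aliphatic: I, L, V.
Aromatic residues here: Trp5, Trp8, Trp10, Trp21 (4).
Branched-chain aliphatic residues here: Ile11, Val28 (2).
The two groups share no amino acid, so total = 4 + 2 = 6.

6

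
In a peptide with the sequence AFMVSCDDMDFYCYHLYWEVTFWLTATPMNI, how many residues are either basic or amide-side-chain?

2

Basic: H, K, R. Amide-side-chain: N, Q.
Basic residues here: H15 (1).
Amide-side-chain residues here: N30 (1).
The two groups share no amino acid, so total = 1 + 1 = 2.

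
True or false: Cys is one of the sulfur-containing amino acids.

Cysteine (C, thiol) and methionine (M, thioether) are the two sulfur-containing amino acids.
Cysteine is in this group.

True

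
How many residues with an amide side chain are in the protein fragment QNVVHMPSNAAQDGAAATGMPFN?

5

The amide-side-chain residues are Asn (N) and Gln (Q).
Matching residues: Q1, N2, N9, Q12, N23.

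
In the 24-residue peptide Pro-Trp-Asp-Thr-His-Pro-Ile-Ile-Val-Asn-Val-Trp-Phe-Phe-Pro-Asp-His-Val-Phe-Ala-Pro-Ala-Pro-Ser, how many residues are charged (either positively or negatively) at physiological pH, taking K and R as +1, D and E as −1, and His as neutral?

2

Charged side chains at pH ~7.4: K, R (positive); D, E (negative).
Matching residues: Asp3, Asp16.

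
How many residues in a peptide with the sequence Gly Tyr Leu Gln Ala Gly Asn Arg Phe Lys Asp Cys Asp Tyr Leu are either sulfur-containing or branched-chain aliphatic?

Sulfur-containing: C, M. Branched-chain aliphatic: I, L, V.
Sulfur-containing residues here: Cys12 (1).
Branched-chain aliphatic residues here: Leu3, Leu15 (2).
The two groups share no amino acid, so total = 1 + 2 = 3.

3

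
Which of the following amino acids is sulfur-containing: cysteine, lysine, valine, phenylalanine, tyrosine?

cysteine

Cysteine (C, thiol) and methionine (M, thioether) are the two sulfur-containing amino acids.
Of the listed options, only cysteine belongs to this group.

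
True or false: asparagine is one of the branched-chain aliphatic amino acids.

V, L, and I make up the branched-chain aliphatic group.
Asparagine is not in this group.

False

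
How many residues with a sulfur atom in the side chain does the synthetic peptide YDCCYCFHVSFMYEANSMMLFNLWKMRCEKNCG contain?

The sulfur-bearing residues are cysteine (–SH) and methionine (–S–CH₃).
Matching residues: C3, C4, C6, M12, M18, M19, M26, C28, C32.

9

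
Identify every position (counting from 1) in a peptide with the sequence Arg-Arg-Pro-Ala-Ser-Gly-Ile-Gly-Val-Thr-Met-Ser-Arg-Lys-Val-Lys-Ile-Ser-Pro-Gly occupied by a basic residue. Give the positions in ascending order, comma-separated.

1, 2, 13, 14, 16

Lysine (K), arginine (R), and histidine (H) have basic, nitrogen-containing side chains.
Matching residues: Arg1, Arg2, Arg13, Lys14, Lys16.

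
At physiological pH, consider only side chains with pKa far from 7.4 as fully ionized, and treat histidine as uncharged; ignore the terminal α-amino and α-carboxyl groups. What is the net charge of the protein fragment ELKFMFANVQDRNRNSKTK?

Near pH 7.4, K and R contribute +1 each, D and E contribute −1 each, and every other side chain (His included, as stated) is uncharged.
Positive (K, R): K3, R12, R14, K17, K19 → +5.
Negative (D, E): E1, D11 → −2.
Net charge = (+5) + (−2) = +3.

+3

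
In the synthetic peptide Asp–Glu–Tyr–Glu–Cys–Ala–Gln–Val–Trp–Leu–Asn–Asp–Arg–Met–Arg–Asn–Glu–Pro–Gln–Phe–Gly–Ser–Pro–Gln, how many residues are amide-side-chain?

Asparagine (N) and glutamine (Q) have uncharged amide side chains.
Matching residues: Gln7, Asn11, Asn16, Gln19, Gln24.

5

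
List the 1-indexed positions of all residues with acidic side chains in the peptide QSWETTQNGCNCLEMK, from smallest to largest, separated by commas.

Aspartate (D) and glutamate (E) have carboxylic-acid side chains and are the acidic amino acids.
Matching residues: E4, E14.

4, 14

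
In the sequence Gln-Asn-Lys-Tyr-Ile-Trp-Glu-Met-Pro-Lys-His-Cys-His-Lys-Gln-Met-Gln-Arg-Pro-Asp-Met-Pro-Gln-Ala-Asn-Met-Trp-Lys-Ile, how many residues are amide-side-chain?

Asparagine (N) and glutamine (Q) have uncharged amide side chains.
Matching residues: Gln1, Asn2, Gln15, Gln17, Gln23, Asn25.

6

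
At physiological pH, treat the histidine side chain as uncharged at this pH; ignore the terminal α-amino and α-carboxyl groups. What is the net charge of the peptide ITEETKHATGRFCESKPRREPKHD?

+1

At pH ~7.4 the Lys and Arg side chains are protonated (+1), the Asp and Glu side chains are deprotonated (−1), and with His taken as neutral all other side chains carry no charge.
Positive (K, R): K6, R11, K16, R18, R19, K22 → +6.
Negative (D, E): E3, E4, E14, E20, D24 → −5.
Net charge = (+6) + (−5) = +1.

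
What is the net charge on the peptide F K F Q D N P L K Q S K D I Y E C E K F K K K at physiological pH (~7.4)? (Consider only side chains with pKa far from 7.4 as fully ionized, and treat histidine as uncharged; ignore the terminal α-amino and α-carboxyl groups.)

The side chains ionized at physiological pH are Lys/Arg (+1) and Asp/Glu (−1); with His treated as neutral, nothing else contributes.
Positive (K, R): K2, K9, K12, K19, K21, K22, K23 → +7.
Negative (D, E): D5, D13, E16, E18 → −4.
Net charge = (+7) + (−4) = +3.

+3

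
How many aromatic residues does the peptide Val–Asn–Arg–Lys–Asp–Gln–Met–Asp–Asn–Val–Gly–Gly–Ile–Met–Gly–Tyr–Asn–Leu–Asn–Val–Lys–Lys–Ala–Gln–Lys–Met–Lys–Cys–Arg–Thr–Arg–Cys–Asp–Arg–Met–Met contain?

The aromatic amino acids are Phe (F, benzyl), Trp (W, indole), and Tyr (Y, phenol).
Matching residues: Tyr16.

1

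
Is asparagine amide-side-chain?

The amide-side-chain residues are Asn (N) and Gln (Q).
Asparagine is in this group.

Yes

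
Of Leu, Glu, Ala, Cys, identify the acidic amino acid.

Glu

The acidic residues are Asp (D) and Glu (E), whose side chains end in a carboxylate group.
Of the listed options, only Glu belongs to this group.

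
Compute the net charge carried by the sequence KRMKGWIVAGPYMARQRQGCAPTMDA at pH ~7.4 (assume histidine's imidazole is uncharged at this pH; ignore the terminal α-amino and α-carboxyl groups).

+4

At pH ~7.4 the Lys and Arg side chains are protonated (+1), the Asp and Glu side chains are deprotonated (−1), and with His taken as neutral all other side chains carry no charge.
Positive (K, R): K1, R2, K4, R15, R17 → +5.
Negative (D, E): D25 → −1.
Net charge = (+5) + (−1) = +4.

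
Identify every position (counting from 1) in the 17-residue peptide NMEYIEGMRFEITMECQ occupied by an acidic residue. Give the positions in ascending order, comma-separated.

Matching residues: E3, E6, E11, E15.

3, 6, 11, 15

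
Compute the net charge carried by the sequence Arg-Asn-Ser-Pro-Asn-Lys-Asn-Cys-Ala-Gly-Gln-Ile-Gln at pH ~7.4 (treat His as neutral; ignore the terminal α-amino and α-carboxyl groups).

At pH ~7.4 the Lys and Arg side chains are protonated (+1), the Asp and Glu side chains are deprotonated (−1), and with His taken as neutral all other side chains carry no charge.
Positive (K, R): Arg1, Lys6 → +2.
Negative (D, E): none → −0.
Net charge = (+2) + (−0) = +2.

+2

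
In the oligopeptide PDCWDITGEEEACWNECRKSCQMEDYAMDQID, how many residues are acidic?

Only D (aspartate) and E (glutamate) carry a side-chain carboxylic acid.
Matching residues: D2, D5, E9, E10, E11, E16, E24, D25, D29, D32.

10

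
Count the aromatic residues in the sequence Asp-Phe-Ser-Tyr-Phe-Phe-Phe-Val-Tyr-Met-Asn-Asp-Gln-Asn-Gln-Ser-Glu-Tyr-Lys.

7

The aromatic amino acids are Phe (F, benzyl), Trp (W, indole), and Tyr (Y, phenol).
Matching residues: Phe2, Tyr4, Phe5, Phe6, Phe7, Tyr9, Tyr18.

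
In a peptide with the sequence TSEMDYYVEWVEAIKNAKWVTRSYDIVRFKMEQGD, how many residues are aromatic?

6

F, W, and Y each carry an aromatic ring on the side chain.
Matching residues: Y6, Y7, W10, W19, Y24, F29.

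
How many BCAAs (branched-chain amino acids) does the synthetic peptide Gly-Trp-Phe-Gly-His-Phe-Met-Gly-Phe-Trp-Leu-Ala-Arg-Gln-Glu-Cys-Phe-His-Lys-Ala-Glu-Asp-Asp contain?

Valine (V), leucine (L), and isoleucine (I) are the branched-chain amino acids.
Matching residues: Leu11.

1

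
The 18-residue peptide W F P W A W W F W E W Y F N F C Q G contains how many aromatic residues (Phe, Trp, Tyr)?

Matching residues: W1, F2, W4, W6, W7, F8, W9, W11, Y12, F13, F15.

11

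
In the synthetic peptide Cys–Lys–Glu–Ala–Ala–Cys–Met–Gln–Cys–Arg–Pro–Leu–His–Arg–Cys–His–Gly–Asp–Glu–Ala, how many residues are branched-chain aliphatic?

1

The BCAAs are Val, Leu, and Ile — aliphatic side chains with a branch point.
Matching residues: Leu12.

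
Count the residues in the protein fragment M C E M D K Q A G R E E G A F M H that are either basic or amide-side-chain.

4

Basic: H, K, R. Amide-side-chain: N, Q.
Basic residues here: K6, R10, H17 (3).
Amide-side-chain residues here: Q7 (1).
The two groups share no amino acid, so total = 3 + 1 = 4.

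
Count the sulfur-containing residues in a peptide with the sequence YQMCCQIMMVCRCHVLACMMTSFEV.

10

Cysteine (C, thiol) and methionine (M, thioether) are the two sulfur-containing amino acids.
Matching residues: M3, C4, C5, M8, M9, C11, C13, C18, M19, M20.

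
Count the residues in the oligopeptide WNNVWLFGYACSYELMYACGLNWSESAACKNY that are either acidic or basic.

Acidic: D, E. Basic: H, K, R.
Acidic residues here: E14, E25 (2).
Basic residues here: K30 (1).
The two groups share no amino acid, so total = 2 + 1 = 3.

3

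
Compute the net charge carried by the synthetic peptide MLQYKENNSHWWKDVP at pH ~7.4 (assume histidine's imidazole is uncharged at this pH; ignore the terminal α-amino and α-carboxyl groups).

At pH ~7.4 the Lys and Arg side chains are protonated (+1), the Asp and Glu side chains are deprotonated (−1), and with His taken as neutral all other side chains carry no charge.
Positive (K, R): K5, K13 → +2.
Negative (D, E): E6, D14 → −2.
Net charge = (+2) + (−2) = 0.

0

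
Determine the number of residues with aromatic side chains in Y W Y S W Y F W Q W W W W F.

12

F, W, and Y each carry an aromatic ring on the side chain.
Matching residues: Y1, W2, Y3, W5, Y6, F7, W8, W10, W11, W12, W13, F14.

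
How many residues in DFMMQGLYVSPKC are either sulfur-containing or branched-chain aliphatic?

5

Sulfur-containing: C, M. Branched-chain aliphatic: I, L, V.
Sulfur-containing residues here: M3, M4, C13 (3).
Branched-chain aliphatic residues here: L7, V9 (2).
The two groups share no amino acid, so total = 3 + 2 = 5.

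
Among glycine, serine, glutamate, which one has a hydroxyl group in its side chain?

Serine (S), threonine (T), and tyrosine (Y) each carry a hydroxyl group on the side chain.
Of the listed options, only serine belongs to this group.

serine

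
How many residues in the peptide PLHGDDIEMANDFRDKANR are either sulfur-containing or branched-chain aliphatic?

Sulfur-containing: C, M. Branched-chain aliphatic: I, L, V.
Sulfur-containing residues here: M9 (1).
Branched-chain aliphatic residues here: L2, I7 (2).
The two groups share no amino acid, so total = 1 + 2 = 3.

3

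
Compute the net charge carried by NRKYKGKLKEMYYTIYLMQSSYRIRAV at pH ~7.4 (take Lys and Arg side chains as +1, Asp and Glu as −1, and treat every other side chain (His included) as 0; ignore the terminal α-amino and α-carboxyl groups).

Positive (K, R): R2, K3, K5, K7, K9, R23, R25 → +7.
Negative (D, E): E10 → −1.
Net charge = (+7) + (−1) = +6.

+6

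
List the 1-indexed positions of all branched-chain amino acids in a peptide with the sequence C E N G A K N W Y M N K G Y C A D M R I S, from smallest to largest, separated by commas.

20

V, L, and I make up the branched-chain aliphatic group.
Matching residues: I20.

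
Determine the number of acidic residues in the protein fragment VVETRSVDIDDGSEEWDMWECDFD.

10

Only D (aspartate) and E (glutamate) carry a side-chain carboxylic acid.
Matching residues: E3, D8, D10, D11, E14, E15, D17, E20, D22, D24.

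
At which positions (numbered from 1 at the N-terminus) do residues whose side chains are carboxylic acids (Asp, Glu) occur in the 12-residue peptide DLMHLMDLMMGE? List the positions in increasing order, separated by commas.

1, 7, 12

Matching residues: D1, D7, E12.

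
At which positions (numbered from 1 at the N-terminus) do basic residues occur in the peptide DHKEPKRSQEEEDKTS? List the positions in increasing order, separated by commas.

2, 3, 6, 7, 14

Lysine (K), arginine (R), and histidine (H) have basic, nitrogen-containing side chains.
Matching residues: H2, K3, K6, R7, K14.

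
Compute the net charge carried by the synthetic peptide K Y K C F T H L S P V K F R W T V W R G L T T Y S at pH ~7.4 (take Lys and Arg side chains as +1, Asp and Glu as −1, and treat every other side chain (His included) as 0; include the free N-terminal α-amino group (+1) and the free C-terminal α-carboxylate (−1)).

+5

Positive (K, R): K1, K3, K12, R14, R19 → +5.
Negative (D, E): none → −0.
The N-terminus (+1) and C-terminus (−1) cancel.
Net charge = (+5) + (−0) = +5.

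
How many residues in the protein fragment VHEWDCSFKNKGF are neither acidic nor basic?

Acidic: D, E. Basic: K, R, H. All other residues are neither.
Matching residues: V1, W4, C6, S7, F8, N10, G12, F13.

8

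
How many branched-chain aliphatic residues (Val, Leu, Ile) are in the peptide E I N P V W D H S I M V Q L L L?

7

Matching residues: I2, V5, I10, V12, L14, L15, L16.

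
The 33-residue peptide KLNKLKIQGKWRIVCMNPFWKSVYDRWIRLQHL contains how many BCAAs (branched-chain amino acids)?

9

The BCAAs are Val, Leu, and Ile — aliphatic side chains with a branch point.
Matching residues: L2, L5, I7, I13, V14, V23, I28, L30, L33.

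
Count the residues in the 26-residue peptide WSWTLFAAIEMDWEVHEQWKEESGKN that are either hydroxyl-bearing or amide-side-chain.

Hydroxyl-bearing: S, T, Y. Amide-side-chain: N, Q.
Hydroxyl-bearing residues here: S2, T4, S23 (3).
Amide-side-chain residues here: Q18, N26 (2).
The two groups share no amino acid, so total = 3 + 2 = 5.

5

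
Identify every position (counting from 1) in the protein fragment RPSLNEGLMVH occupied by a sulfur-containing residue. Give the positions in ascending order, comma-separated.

Only Cys (C) and Met (M) have a sulfur atom in the side chain.
Matching residues: M9.

9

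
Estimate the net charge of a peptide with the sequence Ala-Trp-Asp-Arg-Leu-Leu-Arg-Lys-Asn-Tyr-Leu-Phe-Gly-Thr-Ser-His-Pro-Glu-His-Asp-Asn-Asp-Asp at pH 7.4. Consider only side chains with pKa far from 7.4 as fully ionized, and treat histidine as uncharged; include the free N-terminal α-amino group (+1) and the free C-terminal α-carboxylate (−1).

The side chains ionized at physiological pH are Lys/Arg (+1) and Asp/Glu (−1); with His treated as neutral, nothing else contributes.
Positive (K, R): Arg4, Arg7, Lys8 → +3.
Negative (D, E): Asp3, Glu18, Asp20, Asp22, Asp23 → −5.
The N-terminus (+1) and C-terminus (−1) cancel.
Net charge = (+3) + (−5) = −2.

-2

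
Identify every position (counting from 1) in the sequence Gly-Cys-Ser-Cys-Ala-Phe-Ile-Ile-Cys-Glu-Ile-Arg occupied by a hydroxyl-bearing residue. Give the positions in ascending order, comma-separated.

S, T, and Y are the three residues with a side-chain hydroxyl.
Matching residues: Ser3.

3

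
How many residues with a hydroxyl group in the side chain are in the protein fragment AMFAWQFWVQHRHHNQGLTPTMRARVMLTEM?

The –OH-bearing residues are Ser, Thr (aliphatic alcohols), and Tyr (phenol).
Matching residues: T19, T21, T29.

3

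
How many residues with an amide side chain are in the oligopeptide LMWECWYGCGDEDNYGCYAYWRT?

1

Asparagine (N) and glutamine (Q) have uncharged amide side chains.
Matching residues: N14.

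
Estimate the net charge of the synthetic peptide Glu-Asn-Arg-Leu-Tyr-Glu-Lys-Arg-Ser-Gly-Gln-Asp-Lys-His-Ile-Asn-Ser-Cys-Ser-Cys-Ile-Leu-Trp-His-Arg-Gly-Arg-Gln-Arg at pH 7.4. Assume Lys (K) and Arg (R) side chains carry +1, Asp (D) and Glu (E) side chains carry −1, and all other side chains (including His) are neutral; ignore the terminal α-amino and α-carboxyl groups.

Positive (K, R): Arg3, Lys7, Arg8, Lys13, Arg25, Arg27, Arg29 → +7.
Negative (D, E): Glu1, Glu6, Asp12 → −3.
Net charge = (+7) + (−3) = +4.

+4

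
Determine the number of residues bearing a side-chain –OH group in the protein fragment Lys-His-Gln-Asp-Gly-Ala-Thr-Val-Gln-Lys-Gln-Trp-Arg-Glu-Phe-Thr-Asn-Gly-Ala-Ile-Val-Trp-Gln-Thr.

3

S, T, and Y are the three residues with a side-chain hydroxyl.
Matching residues: Thr7, Thr16, Thr24.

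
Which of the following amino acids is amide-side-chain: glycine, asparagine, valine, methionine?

asparagine

The amide-side-chain residues are Asn (N) and Gln (Q).
Of the listed options, only asparagine belongs to this group.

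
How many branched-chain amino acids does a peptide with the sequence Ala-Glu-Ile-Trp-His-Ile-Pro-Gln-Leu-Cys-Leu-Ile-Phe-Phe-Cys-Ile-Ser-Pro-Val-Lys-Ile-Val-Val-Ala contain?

10

Valine (V), leucine (L), and isoleucine (I) are the branched-chain amino acids.
Matching residues: Ile3, Ile6, Leu9, Leu11, Ile12, Ile16, Val19, Ile21, Val22, Val23.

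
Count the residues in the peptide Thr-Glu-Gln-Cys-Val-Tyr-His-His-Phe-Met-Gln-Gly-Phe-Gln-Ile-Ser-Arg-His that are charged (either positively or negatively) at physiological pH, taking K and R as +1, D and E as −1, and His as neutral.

Charged side chains at pH ~7.4: K, R (positive); D, E (negative).
Matching residues: Glu2, Arg17.

2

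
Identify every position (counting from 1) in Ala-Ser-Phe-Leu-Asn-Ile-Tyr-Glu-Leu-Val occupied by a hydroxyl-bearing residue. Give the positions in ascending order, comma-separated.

S, T, and Y are the three residues with a side-chain hydroxyl.
Matching residues: Ser2, Tyr7.

2, 7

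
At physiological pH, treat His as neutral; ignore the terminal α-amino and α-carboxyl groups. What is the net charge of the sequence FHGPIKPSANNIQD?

0

At pH ~7.4 the Lys and Arg side chains are protonated (+1), the Asp and Glu side chains are deprotonated (−1), and with His taken as neutral all other side chains carry no charge.
Positive (K, R): K6 → +1.
Negative (D, E): D14 → −1.
Net charge = (+1) + (−1) = 0.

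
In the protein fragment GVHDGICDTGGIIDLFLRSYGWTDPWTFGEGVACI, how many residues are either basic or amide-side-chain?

2

Basic: H, K, R. Amide-side-chain: N, Q.
Basic residues here: H3, R18 (2).
Amide-side-chain residues here: none (0).
The two groups share no amino acid, so total = 2 + 0 = 2.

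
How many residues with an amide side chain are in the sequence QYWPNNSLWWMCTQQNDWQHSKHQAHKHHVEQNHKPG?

Asparagine (N) and glutamine (Q) have uncharged amide side chains.
Matching residues: Q1, N5, N6, Q14, Q15, N16, Q19, Q24, Q32, N33.

10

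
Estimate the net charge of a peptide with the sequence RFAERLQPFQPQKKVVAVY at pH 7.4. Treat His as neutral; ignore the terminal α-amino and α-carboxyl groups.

At pH ~7.4 the Lys and Arg side chains are protonated (+1), the Asp and Glu side chains are deprotonated (−1), and with His taken as neutral all other side chains carry no charge.
Positive (K, R): R1, R5, K13, K14 → +4.
Negative (D, E): E4 → −1.
Net charge = (+4) + (−1) = +3.

+3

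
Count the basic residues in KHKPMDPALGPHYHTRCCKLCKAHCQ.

9

Lysine (K), arginine (R), and histidine (H) have basic, nitrogen-containing side chains.
Matching residues: K1, H2, K3, H12, H14, R16, K19, K22, H24.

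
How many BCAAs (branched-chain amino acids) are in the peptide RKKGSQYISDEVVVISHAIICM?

Valine (V), leucine (L), and isoleucine (I) are the branched-chain amino acids.
Matching residues: I8, V12, V13, V14, I15, I19, I20.

7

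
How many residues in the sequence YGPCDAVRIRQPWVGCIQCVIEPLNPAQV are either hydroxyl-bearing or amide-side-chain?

5

Hydroxyl-bearing: S, T, Y. Amide-side-chain: N, Q.
Hydroxyl-bearing residues here: Y1 (1).
Amide-side-chain residues here: Q11, Q18, N25, Q28 (4).
The two groups share no amino acid, so total = 1 + 4 = 5.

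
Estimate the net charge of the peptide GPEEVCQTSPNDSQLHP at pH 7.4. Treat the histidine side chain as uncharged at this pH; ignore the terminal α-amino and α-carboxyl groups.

The side chains ionized at physiological pH are Lys/Arg (+1) and Asp/Glu (−1); with His treated as neutral, nothing else contributes.
Positive (K, R): none → +0.
Negative (D, E): E3, E4, D12 → −3.
Net charge = (+0) + (−3) = −3.

-3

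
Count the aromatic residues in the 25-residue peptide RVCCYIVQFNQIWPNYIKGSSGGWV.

5

The aromatic amino acids are Phe (F, benzyl), Trp (W, indole), and Tyr (Y, phenol).
Matching residues: Y5, F9, W13, Y16, W24.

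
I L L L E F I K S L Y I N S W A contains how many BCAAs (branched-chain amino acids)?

V, L, and I make up the branched-chain aliphatic group.
Matching residues: I1, L2, L3, L4, I7, L10, I12.

7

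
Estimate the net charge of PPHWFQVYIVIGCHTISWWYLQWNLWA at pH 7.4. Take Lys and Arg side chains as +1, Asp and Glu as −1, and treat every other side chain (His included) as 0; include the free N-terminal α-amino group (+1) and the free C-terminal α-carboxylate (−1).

0

Positive (K, R): none → +0.
Negative (D, E): none → −0.
The N-terminus (+1) and C-terminus (−1) cancel.
Net charge = (+0) + (−0) = 0.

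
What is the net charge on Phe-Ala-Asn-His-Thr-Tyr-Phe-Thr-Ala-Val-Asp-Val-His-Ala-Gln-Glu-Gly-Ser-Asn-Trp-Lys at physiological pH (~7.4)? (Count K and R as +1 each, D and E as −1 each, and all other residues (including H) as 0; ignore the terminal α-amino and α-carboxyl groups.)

Positive (K, R): Lys21 → +1.
Negative (D, E): Asp11, Glu16 → −2.
Net charge = (+1) + (−2) = −1.

-1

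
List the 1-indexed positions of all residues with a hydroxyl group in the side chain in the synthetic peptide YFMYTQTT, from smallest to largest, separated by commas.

1, 4, 5, 7, 8

S, T, and Y are the three residues with a side-chain hydroxyl.
Matching residues: Y1, Y4, T5, T7, T8.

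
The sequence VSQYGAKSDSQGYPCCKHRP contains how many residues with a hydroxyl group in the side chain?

5

Serine (S), threonine (T), and tyrosine (Y) each carry a hydroxyl group on the side chain.
Matching residues: S2, Y4, S8, S10, Y13.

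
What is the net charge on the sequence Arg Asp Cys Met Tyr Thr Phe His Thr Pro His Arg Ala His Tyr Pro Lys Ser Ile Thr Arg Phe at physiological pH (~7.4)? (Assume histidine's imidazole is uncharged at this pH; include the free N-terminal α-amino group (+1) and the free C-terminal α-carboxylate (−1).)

Near pH 7.4, K and R contribute +1 each, D and E contribute −1 each, and every other side chain (His included, as stated) is uncharged.
Positive (K, R): Arg1, Arg12, Lys17, Arg21 → +4.
Negative (D, E): Asp2 → −1.
The N-terminus (+1) and C-terminus (−1) cancel.
Net charge = (+4) + (−1) = +3.

+3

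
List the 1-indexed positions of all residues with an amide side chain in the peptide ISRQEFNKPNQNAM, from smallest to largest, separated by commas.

4, 7, 10, 11, 12

Asparagine (N) and glutamine (Q) have uncharged amide side chains.
Matching residues: Q4, N7, N10, Q11, N12.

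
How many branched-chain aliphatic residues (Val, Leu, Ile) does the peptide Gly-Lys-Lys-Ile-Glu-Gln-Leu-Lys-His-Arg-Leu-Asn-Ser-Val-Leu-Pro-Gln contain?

5

Matching residues: Ile4, Leu7, Leu11, Val14, Leu15.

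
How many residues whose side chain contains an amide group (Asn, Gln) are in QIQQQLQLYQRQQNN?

Matching residues: Q1, Q3, Q4, Q5, Q7, Q10, Q12, Q13, N14, N15.

10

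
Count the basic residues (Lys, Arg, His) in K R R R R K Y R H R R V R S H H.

13

Matching residues: K1, R2, R3, R4, R5, K6, R8, H9, R10, R11, R13, H15, H16.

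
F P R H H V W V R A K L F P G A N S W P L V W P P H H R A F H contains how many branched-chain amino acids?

Valine (V), leucine (L), and isoleucine (I) are the branched-chain amino acids.
Matching residues: V6, V8, L12, L21, V22.

5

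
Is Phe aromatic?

F, W, and Y each carry an aromatic ring on the side chain.
Phenylalanine is in this group.

Yes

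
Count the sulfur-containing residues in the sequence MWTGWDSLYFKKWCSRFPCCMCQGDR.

Cysteine (C, thiol) and methionine (M, thioether) are the two sulfur-containing amino acids.
Matching residues: M1, C14, C19, C20, M21, C22.

6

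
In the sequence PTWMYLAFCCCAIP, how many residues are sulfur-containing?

4

Only Cys (C) and Met (M) have a sulfur atom in the side chain.
Matching residues: M4, C9, C10, C11.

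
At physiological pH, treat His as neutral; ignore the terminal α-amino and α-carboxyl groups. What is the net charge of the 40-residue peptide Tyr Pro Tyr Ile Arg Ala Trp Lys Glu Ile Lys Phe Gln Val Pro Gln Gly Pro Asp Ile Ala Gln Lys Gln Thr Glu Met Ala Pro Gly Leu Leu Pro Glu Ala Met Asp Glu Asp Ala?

At pH ~7.4 the Lys and Arg side chains are protonated (+1), the Asp and Glu side chains are deprotonated (−1), and with His taken as neutral all other side chains carry no charge.
Positive (K, R): Arg5, Lys8, Lys11, Lys23 → +4.
Negative (D, E): Glu9, Asp19, Glu26, Glu34, Asp37, Glu38, Asp39 → −7.
Net charge = (+4) + (−7) = −3.

-3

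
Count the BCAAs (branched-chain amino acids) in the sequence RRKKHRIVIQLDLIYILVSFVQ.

10

Valine (V), leucine (L), and isoleucine (I) are the branched-chain amino acids.
Matching residues: I7, V8, I9, L11, L13, I14, I16, L17, V18, V21.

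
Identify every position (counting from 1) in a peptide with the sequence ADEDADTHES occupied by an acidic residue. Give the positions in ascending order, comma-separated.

2, 3, 4, 6, 9

The acidic residues are Asp (D) and Glu (E), whose side chains end in a carboxylate group.
Matching residues: D2, E3, D4, D6, E9.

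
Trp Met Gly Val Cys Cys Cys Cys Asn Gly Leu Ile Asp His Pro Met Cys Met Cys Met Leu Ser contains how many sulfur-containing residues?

Cysteine (C, thiol) and methionine (M, thioether) are the two sulfur-containing amino acids.
Matching residues: Met2, Cys5, Cys6, Cys7, Cys8, Met16, Cys17, Met18, Cys19, Met20.

10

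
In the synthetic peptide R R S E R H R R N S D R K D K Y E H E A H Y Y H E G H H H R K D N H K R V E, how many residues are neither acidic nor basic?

10

Acidic: D, E. Basic: K, R, H. All other residues are neither.
Matching residues: S3, N9, S10, Y16, A20, Y22, Y23, G26, N33, V37.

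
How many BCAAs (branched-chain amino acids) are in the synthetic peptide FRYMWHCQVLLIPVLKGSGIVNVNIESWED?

Valine (V), leucine (L), and isoleucine (I) are the branched-chain amino acids.
Matching residues: V9, L10, L11, I12, V14, L15, I20, V21, V23, I25.

10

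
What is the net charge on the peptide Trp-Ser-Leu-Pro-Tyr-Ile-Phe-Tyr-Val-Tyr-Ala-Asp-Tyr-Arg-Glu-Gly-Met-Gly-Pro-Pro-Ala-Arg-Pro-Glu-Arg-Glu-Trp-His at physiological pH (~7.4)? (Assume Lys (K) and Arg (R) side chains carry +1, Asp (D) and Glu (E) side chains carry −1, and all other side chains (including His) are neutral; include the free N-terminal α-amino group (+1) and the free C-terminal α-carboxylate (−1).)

Positive (K, R): Arg14, Arg22, Arg25 → +3.
Negative (D, E): Asp12, Glu15, Glu24, Glu26 → −4.
The N-terminus (+1) and C-terminus (−1) cancel.
Net charge = (+3) + (−4) = −1.

-1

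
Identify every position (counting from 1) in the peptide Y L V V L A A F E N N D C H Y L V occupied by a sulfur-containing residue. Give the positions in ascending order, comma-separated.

The sulfur-bearing residues are cysteine (–SH) and methionine (–S–CH₃).
Matching residues: C13.

13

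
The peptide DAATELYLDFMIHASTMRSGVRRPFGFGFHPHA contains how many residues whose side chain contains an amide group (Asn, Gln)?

0

None of the 33 residues belong to this group.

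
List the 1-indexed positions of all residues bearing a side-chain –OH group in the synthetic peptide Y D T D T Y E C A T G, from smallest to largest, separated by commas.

The –OH-bearing residues are Ser, Thr (aliphatic alcohols), and Tyr (phenol).
Matching residues: Y1, T3, T5, Y6, T10.

1, 3, 5, 6, 10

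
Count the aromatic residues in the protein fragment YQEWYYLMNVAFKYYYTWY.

F, W, and Y each carry an aromatic ring on the side chain.
Matching residues: Y1, W4, Y5, Y6, F12, Y14, Y15, Y16, W18, Y19.

10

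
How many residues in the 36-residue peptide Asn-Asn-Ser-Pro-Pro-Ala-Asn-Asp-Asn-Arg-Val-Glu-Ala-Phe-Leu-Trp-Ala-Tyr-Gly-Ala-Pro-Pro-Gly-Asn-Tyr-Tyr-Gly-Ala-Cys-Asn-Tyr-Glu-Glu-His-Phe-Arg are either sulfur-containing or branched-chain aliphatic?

Sulfur-containing: C, M. Branched-chain aliphatic: I, L, V.
Sulfur-containing residues here: Cys29 (1).
Branched-chain aliphatic residues here: Val11, Leu15 (2).
The two groups share no amino acid, so total = 1 + 2 = 3.

3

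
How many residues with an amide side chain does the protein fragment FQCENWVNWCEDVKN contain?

Only N (asparagine) and Q (glutamine) carry a side-chain carboxamide.
Matching residues: Q2, N5, N8, N15.

4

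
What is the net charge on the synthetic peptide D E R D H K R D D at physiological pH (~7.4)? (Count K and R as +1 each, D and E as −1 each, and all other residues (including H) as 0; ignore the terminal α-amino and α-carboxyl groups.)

Positive (K, R): R3, K6, R7 → +3.
Negative (D, E): D1, E2, D4, D8, D9 → −5.
Net charge = (+3) + (−5) = −2.

-2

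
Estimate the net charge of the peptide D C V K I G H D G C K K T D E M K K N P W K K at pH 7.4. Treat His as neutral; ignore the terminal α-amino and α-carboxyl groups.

Near pH 7.4, K and R contribute +1 each, D and E contribute −1 each, and every other side chain (His included, as stated) is uncharged.
Positive (K, R): K4, K11, K12, K17, K18, K22, K23 → +7.
Negative (D, E): D1, D8, D14, E15 → −4.
Net charge = (+7) + (−4) = +3.

+3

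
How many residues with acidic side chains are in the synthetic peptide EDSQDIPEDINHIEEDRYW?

Aspartate (D) and glutamate (E) have carboxylic-acid side chains and are the acidic amino acids.
Matching residues: E1, D2, D5, E8, D9, E14, E15, D16.

8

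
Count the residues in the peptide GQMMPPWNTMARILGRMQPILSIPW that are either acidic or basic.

Acidic: D, E. Basic: H, K, R.
Acidic residues here: none (0).
Basic residues here: R12, R16 (2).
The two groups share no amino acid, so total = 0 + 2 = 2.

2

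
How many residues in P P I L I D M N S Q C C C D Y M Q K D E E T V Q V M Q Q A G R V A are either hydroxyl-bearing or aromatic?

3

Hydroxyl-bearing: S, T, Y. Aromatic: F, W, Y.
Hydroxyl-bearing residues here: S9, Y15, T22 (3).
Aromatic residues here: Y15 (1).
Y is in both groups, so the 1 Y residue must not be double-counted.
Total = 3 + 1 − 1 = 3.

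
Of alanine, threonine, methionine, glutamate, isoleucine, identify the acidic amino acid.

glutamate

Only D (aspartate) and E (glutamate) carry a side-chain carboxylic acid.
Of the listed options, only glutamate belongs to this group.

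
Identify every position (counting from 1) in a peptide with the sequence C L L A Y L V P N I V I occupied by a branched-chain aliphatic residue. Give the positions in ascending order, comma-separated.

Valine (V), leucine (L), and isoleucine (I) are the branched-chain amino acids.
Matching residues: L2, L3, L6, V7, I10, V11, I12.

2, 3, 6, 7, 10, 11, 12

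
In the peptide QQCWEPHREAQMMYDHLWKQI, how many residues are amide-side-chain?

4

Only N (asparagine) and Q (glutamine) carry a side-chain carboxamide.
Matching residues: Q1, Q2, Q11, Q20.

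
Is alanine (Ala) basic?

No

K, R, and H are the three residues with basic side chains (ε-amine, guanidinium, and imidazole respectively).
Alanine is not in this group.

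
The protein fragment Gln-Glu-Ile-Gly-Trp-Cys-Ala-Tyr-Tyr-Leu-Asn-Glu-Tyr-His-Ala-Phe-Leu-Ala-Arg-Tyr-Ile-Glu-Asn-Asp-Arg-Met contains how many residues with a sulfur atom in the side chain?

The sulfur-bearing residues are cysteine (–SH) and methionine (–S–CH₃).
Matching residues: Cys6, Met26.

2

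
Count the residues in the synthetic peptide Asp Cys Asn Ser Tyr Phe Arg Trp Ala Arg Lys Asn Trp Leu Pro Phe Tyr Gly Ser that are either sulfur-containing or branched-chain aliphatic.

Sulfur-containing: C, M. Branched-chain aliphatic: I, L, V.
Sulfur-containing residues here: Cys2 (1).
Branched-chain aliphatic residues here: Leu14 (1).
The two groups share no amino acid, so total = 1 + 1 = 2.

2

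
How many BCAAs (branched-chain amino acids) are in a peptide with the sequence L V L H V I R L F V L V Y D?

9

V, L, and I make up the branched-chain aliphatic group.
Matching residues: L1, V2, L3, V5, I6, L8, V10, L11, V12.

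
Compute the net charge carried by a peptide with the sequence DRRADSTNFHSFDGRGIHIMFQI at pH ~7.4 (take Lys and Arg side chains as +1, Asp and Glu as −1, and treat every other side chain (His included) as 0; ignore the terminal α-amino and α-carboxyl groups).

0

Positive (K, R): R2, R3, R15 → +3.
Negative (D, E): D1, D5, D13 → −3.
Net charge = (+3) + (−3) = 0.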